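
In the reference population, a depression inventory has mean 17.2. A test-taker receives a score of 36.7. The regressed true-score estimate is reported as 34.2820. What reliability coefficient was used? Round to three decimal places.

T̂ = ρX + (1 − ρ)μ  ⇒  T̂ − μ = ρ(X − μ)
ρ = (T̂ − μ)/(X − μ) = (34.2820 − 17.2) / (36.7 − 17.2) = 17.0820 / 19.5 = 0.87600

0.876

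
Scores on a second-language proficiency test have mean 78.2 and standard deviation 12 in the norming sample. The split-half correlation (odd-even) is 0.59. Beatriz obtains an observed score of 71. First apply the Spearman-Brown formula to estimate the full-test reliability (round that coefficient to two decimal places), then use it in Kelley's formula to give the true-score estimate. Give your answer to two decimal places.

Spearman-Brown: ρ = 2r/(1 + r) = 2(0.59)/(1 + 0.59) = 1.180/1.59 = 0.7421 → 0.74
Regress the observed score toward the mean by the unreliability: T̂ = 0.74·71 + 0.26·78.2 = 52.54 + 20.332 = 72.872.

72.87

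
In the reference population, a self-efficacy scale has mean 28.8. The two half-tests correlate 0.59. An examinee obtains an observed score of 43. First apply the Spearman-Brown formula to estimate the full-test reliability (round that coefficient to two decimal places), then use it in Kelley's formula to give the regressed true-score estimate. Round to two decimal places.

39.31

Spearman-Brown: ρ = 2r/(1 + r) = 2(0.59)/(1 + 0.59) = 1.180/1.59 = 0.7421 → 0.74
T̂ = ρX + (1 − ρ)μ
  = 0.74 × 43 + 0.26 × 28.8
  = 31.82 + 7.488
  = 39.308
  ≈ 39.31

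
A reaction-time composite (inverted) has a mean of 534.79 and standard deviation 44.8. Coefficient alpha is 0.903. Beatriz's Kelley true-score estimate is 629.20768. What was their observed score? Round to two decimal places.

T̂ = ρX + (1 − ρ)μ  ⇒  X = (T̂ − (1 − ρ)μ) / ρ
X = (629.20768 − 0.097 × 534.79) / 0.903 = (629.20768 − 51.87463) / 0.903 = 577.33305 / 0.903 = 639.3500

639.35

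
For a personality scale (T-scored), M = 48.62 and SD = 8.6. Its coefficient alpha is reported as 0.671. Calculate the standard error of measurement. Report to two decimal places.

SEM = SD · √(1 − ρ) = 8.6 × √0.329 = 8.6 × 0.5736 = 4.933

4.93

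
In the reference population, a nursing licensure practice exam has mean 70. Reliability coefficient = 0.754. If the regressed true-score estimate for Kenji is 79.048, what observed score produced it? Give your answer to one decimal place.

82.0

T̂ = ρX + (1 − ρ)μ  ⇒  X = (T̂ − (1 − ρ)μ) / ρ
X = (79.048 − 0.246 × 70) / 0.754 = (79.048 − 17.220) / 0.754 = 61.828 / 0.754 = 82.000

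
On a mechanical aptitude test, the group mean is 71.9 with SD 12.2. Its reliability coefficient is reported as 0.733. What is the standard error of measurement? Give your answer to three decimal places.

SEM = SD · √(1 − ρ) = 12.2 × √0.267 = 12.2 × 0.5167 = 6.3040

6.304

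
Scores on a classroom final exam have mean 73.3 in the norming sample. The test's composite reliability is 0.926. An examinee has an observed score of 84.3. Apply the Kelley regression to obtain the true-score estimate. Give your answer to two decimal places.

83.49

Weight the observed score by reliability and the mean by (1 − reliability): T̂ = 0.926·84.3 + 0.074·73.3 = 78.0618 + 5.4242 = 83.486.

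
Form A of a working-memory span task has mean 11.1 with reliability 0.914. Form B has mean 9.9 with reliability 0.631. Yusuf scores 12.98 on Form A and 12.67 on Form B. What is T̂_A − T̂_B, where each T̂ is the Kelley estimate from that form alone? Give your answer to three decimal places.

T̂_A = 0.914(12.98) + 0.086(11.1) = 12.81832
T̂_B = 0.631(12.67) + 0.369(9.9) = 11.64787
T̂_A − T̂_B = 1.17045

1.170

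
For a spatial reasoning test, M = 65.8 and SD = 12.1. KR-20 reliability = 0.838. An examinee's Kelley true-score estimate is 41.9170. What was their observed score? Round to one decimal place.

37.3

T̂ = ρX + (1 − ρ)μ  ⇒  X = (T̂ − (1 − ρ)μ) / ρ
X = (41.9170 − 0.162 × 65.8) / 0.838 = (41.9170 − 10.6596) / 0.838 = 31.2574 / 0.838 = 37.300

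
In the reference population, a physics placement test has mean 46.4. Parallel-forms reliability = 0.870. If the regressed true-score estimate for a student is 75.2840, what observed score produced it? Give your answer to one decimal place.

T̂ = ρX + (1 − ρ)μ  ⇒  X = (T̂ − (1 − ρ)μ) / ρ
X = (75.2840 − 0.130 × 46.4) / 0.870 = (75.2840 − 6.0320) / 0.870 = 69.2520 / 0.870 = 79.600

79.6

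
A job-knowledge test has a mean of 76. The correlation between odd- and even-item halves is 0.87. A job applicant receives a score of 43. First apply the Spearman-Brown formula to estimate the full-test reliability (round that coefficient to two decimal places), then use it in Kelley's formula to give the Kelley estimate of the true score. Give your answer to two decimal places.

45.31

Spearman-Brown: ρ = 2r/(1 + r) = 2(0.87)/(1 + 0.87) = 1.740/1.87 = 0.9305 → 0.93
Kelley's formula gives T̂ = 0.93·43 + 0.07·76 = 39.99 + 5.32 = 45.310.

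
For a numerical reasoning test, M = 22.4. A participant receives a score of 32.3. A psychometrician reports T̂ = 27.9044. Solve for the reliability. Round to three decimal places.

0.556

T̂ = ρX + (1 − ρ)μ  ⇒  T̂ − μ = ρ(X − μ)
ρ = (T̂ − μ)/(X − μ) = (27.9044 − 22.4) / (32.3 − 22.4) = 5.5044 / 9.9 = 0.55600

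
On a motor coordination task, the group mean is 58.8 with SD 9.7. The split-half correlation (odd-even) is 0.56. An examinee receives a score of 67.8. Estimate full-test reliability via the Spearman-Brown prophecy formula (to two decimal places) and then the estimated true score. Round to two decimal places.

Spearman-Brown: ρ = 2r/(1 + r) = 2(0.56)/(1 + 0.56) = 1.120/1.56 = 0.7179 → 0.72
Weight the observed score by reliability and the mean by (1 − reliability): T̂ = 0.72·67.8 + 0.28·58.8 = 48.816 + 16.464 = 65.280.

65.28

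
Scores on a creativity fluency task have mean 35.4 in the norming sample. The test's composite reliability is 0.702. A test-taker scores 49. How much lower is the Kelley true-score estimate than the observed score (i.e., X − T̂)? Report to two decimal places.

Weight the observed score by reliability and the mean by (1 − reliability): T̂ = 0.702·49 + 0.298·35.4 = 34.398 + 10.5492 = 44.9472.
X − T̂ = 49 − 44.947 = 4.053 → 4.05

4.05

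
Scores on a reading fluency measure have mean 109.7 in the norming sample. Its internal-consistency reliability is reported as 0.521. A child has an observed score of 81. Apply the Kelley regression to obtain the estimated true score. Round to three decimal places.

94.747

T̂ = 0.521(81) + 0.479(109.7) = 42.201 + 52.5463 = 94.7473 → 94.747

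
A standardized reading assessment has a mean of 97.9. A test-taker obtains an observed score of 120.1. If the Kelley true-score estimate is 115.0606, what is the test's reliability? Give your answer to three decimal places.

T̂ = ρX + (1 − ρ)μ  ⇒  T̂ − μ = ρ(X − μ)
ρ = (T̂ − μ)/(X − μ) = (115.0606 − 97.9) / (120.1 − 97.9) = 17.1606 / 22.2 = 0.77300

0.773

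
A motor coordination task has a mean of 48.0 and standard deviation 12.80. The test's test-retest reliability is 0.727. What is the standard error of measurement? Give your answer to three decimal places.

6.688

SEM = SD · √(1 − ρ) = 12.80 × √0.273 = 12.80 × 0.5225 = 6.6879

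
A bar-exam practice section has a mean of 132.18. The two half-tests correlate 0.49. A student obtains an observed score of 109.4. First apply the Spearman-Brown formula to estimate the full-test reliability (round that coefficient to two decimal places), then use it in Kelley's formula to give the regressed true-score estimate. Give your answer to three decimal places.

117.145

Spearman-Brown: ρ = 2r/(1 + r) = 2(0.49)/(1 + 0.49) = 0.980/1.49 = 0.6577 → 0.66
T̂ = ρX + (1 − ρ)μ
  = 0.66 × 109.4 + 0.34 × 132.18
  = 72.204 + 44.9412
  = 117.1452
  ≈ 117.145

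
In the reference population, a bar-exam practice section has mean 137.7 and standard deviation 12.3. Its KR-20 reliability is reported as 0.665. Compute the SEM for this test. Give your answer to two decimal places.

7.12

SEM = SD · √(1 − ρ) = 12.3 × √0.335 = 12.3 × 0.5788 = 7.119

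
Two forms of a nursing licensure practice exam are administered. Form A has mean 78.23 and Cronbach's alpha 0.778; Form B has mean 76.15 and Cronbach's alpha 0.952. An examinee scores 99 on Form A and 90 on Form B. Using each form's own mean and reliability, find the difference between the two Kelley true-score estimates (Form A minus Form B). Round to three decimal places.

5.054

T̂_A = 0.778(99) + 0.222(78.23) = 94.38906
T̂_B = 0.952(90) + 0.048(76.15) = 89.33520
T̂_A − T̂_B = 5.05386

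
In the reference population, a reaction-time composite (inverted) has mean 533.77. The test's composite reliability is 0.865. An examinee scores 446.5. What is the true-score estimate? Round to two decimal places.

458.28

T̂ = ρX + (1 − ρ)μ
  = 0.865 × 446.5 + 0.135 × 533.77
  = 386.2225 + 72.05895
  = 458.281
  ≈ 458.28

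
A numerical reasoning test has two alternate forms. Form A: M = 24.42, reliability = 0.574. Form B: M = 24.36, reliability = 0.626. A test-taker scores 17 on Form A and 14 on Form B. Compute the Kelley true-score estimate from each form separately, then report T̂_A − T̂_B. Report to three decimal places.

2.286

T̂_A = 0.574(17) + 0.426(24.42) = 20.16092
T̂_B = 0.626(14) + 0.374(24.36) = 17.87464
T̂_A − T̂_B = 2.28628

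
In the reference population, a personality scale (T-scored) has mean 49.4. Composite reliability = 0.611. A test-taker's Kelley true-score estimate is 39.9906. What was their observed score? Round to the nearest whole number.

34

T̂ = ρX + (1 − ρ)μ  ⇒  X = (T̂ − (1 − ρ)μ) / ρ
X = (39.9906 − 0.389 × 49.4) / 0.611 = (39.9906 − 19.2166) / 0.611 = 20.7740 / 0.611 = 34.00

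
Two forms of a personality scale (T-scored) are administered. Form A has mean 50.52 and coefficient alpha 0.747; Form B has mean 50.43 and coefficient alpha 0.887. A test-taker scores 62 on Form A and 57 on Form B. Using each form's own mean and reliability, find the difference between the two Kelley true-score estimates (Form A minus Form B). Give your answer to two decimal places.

2.84

T̂_A = 0.747(62) + 0.253(50.52) = 59.0956
T̂_B = 0.887(57) + 0.113(50.43) = 56.2576
T̂_A − T̂_B = 2.8380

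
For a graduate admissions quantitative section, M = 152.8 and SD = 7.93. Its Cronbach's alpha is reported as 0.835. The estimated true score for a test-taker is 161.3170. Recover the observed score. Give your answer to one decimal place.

163.0

T̂ = ρX + (1 − ρ)μ  ⇒  X = (T̂ − (1 − ρ)μ) / ρ
X = (161.3170 − 0.165 × 152.8) / 0.835 = (161.3170 − 25.2120) / 0.835 = 136.1050 / 0.835 = 163.000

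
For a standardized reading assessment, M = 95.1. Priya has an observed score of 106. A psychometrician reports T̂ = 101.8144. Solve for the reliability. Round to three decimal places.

0.616

T̂ = ρX + (1 − ρ)μ  ⇒  T̂ − μ = ρ(X − μ)
ρ = (T̂ − μ)/(X − μ) = (101.8144 − 95.1) / (106 − 95.1) = 6.7144 / 10.9 = 0.61600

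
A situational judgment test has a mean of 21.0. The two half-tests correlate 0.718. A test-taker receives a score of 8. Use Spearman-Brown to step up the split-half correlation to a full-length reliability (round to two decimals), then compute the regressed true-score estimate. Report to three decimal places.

10.080

Spearman-Brown: ρ = 2r/(1 + r) = 2(0.718)/(1 + 0.718) = 1.4360/1.718 = 0.8359 → 0.84
T̂ = 0.84(8) + 0.16(21.0) = 6.72 + 3.360 = 10.0800 → 10.080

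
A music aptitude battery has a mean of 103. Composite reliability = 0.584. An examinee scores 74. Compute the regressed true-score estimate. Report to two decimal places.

T̂ = ρX + (1 − ρ)μ
  = 0.584 × 74 + 0.416 × 103
  = 43.216 + 42.848
  = 86.064
  ≈ 86.06

86.06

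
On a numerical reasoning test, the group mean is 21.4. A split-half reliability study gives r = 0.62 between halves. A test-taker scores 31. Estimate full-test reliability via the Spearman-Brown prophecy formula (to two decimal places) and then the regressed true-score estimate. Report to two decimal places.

Spearman-Brown: ρ = 2r/(1 + r) = 2(0.62)/(1 + 0.62) = 1.240/1.62 = 0.7654 → 0.77
T̂ = ρX + (1 − ρ)μ
  = 0.77 × 31 + 0.23 × 21.4
  = 23.87 + 4.922
  = 28.792
  ≈ 28.79

28.79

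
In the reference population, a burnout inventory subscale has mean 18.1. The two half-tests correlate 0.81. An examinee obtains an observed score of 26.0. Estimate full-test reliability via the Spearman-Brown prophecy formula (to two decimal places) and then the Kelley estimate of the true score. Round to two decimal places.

Spearman-Brown: ρ = 2r/(1 + r) = 2(0.81)/(1 + 0.81) = 1.620/1.81 = 0.8950 → 0.90
Kelley's formula gives T̂ = 0.90·26.0 + 0.10·18.1 = 23.400 + 1.810 = 25.210.

25.21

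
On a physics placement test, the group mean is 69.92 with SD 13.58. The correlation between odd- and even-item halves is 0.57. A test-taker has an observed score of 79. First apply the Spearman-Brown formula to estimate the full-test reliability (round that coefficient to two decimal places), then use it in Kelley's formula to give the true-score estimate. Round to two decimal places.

76.55

Spearman-Brown: ρ = 2r/(1 + r) = 2(0.57)/(1 + 0.57) = 1.140/1.57 = 0.7261 → 0.73
Kelley's formula gives T̂ = 0.73·79 + 0.27·69.92 = 57.67 + 18.8784 = 76.548.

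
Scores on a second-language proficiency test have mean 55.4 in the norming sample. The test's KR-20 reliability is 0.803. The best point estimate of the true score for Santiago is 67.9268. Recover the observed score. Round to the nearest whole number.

71

T̂ = ρX + (1 − ρ)μ  ⇒  X = (T̂ − (1 − ρ)μ) / ρ
X = (67.9268 − 0.197 × 55.4) / 0.803 = (67.9268 − 10.9138) / 0.803 = 57.0130 / 0.803 = 71.00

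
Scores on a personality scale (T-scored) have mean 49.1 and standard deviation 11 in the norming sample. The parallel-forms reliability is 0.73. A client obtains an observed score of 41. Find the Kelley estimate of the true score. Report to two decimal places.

T̂ = ρX + (1 − ρ)μ
  = 0.73 × 41 + 0.27 × 49.1
  = 29.93 + 13.257
  = 43.187
  ≈ 43.19

43.19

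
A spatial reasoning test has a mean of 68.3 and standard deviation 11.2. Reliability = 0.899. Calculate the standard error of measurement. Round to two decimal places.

SEM = SD · √(1 − ρ) = 11.2 × √0.101 = 11.2 × 0.3178 = 3.559

3.56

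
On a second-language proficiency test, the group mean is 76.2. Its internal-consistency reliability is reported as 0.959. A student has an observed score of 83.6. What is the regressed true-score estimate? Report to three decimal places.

Weight the observed score by reliability and the mean by (1 − reliability): T̂ = 0.959·83.6 + 0.041·76.2 = 80.1724 + 3.1242 = 83.2966.

83.297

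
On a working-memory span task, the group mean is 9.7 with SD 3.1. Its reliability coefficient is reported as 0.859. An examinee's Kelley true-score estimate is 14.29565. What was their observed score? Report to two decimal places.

15.05

T̂ = ρX + (1 − ρ)μ  ⇒  X = (T̂ − (1 − ρ)μ) / ρ
X = (14.29565 − 0.141 × 9.7) / 0.859 = (14.29565 − 1.3677) / 0.859 = 12.92795 / 0.859 = 15.0500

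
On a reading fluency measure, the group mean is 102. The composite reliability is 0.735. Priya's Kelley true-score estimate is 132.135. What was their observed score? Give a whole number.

143

T̂ = ρX + (1 − ρ)μ  ⇒  X = (T̂ − (1 − ρ)μ) / ρ
X = (132.135 − 0.265 × 102) / 0.735 = (132.135 − 27.030) / 0.735 = 105.105 / 0.735 = 143.00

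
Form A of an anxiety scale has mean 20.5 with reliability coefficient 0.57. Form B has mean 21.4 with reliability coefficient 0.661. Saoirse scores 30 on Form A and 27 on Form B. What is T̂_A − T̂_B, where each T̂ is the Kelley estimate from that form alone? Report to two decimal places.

0.81

T̂_A = 0.57(30) + 0.43(20.5) = 25.9150
T̂_B = 0.661(27) + 0.339(21.4) = 25.1016
T̂_A − T̂_B = 0.8134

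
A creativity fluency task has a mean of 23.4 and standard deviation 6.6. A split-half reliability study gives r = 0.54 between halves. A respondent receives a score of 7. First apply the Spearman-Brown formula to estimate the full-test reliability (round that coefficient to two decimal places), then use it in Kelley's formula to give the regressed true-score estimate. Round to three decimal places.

11.920

Spearman-Brown: ρ = 2r/(1 + r) = 2(0.54)/(1 + 0.54) = 1.080/1.54 = 0.7013 → 0.70
T̂ = ρX + (1 − ρ)μ
  = 0.70 × 7 + 0.30 × 23.4
  = 4.90 + 7.020
  = 11.9200
  ≈ 11.920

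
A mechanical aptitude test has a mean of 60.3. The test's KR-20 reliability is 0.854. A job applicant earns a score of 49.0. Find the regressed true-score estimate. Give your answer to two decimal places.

50.65

T̂ = 0.854(49.0) + 0.146(60.3) = 41.8460 + 8.8038 = 50.650 → 50.65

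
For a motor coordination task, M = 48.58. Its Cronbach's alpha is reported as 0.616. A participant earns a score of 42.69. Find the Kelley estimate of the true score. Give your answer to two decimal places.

T̂ = 0.616(42.69) + 0.384(48.58) = 26.29704 + 18.65472 = 44.952 → 44.95

44.95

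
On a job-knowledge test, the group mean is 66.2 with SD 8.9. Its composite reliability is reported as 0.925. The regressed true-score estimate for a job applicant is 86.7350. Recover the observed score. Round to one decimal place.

T̂ = ρX + (1 − ρ)μ  ⇒  X = (T̂ − (1 − ρ)μ) / ρ
X = (86.7350 − 0.075 × 66.2) / 0.925 = (86.7350 − 4.9650) / 0.925 = 81.7700 / 0.925 = 88.400

88.4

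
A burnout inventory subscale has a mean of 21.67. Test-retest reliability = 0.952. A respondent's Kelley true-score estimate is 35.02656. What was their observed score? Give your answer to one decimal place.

35.7

T̂ = ρX + (1 − ρ)μ  ⇒  X = (T̂ − (1 − ρ)μ) / ρ
X = (35.02656 − 0.048 × 21.67) / 0.952 = (35.02656 − 1.04016) / 0.952 = 33.98640 / 0.952 = 35.700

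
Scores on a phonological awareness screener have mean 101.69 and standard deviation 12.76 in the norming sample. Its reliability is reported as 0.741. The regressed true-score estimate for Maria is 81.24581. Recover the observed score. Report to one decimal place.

T̂ = ρX + (1 − ρ)μ  ⇒  X = (T̂ − (1 − ρ)μ) / ρ
X = (81.24581 − 0.259 × 101.69) / 0.741 = (81.24581 − 26.33771) / 0.741 = 54.90810 / 0.741 = 74.100

74.1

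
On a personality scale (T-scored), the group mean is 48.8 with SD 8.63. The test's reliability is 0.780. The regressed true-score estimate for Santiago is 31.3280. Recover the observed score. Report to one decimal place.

26.4

T̂ = ρX + (1 − ρ)μ  ⇒  X = (T̂ − (1 − ρ)μ) / ρ
X = (31.3280 − 0.220 × 48.8) / 0.780 = (31.3280 − 10.7360) / 0.780 = 20.5920 / 0.780 = 26.400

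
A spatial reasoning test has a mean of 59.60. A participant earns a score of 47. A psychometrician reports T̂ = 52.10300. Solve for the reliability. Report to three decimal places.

T̂ = ρX + (1 − ρ)μ  ⇒  T̂ − μ = ρ(X − μ)
ρ = (T̂ − μ)/(X − μ) = (52.10300 − 59.60) / (47 − 59.60) = -7.49700 / -12.60 = 0.59500

0.595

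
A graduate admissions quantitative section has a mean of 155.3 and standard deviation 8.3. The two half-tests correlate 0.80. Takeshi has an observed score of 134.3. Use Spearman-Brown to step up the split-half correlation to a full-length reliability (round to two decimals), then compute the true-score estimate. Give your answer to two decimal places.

Spearman-Brown: ρ = 2r/(1 + r) = 2(0.80)/(1 + 0.80) = 1.600/1.80 = 0.8889 → 0.89
T̂ = 0.89(134.3) + 0.11(155.3) = 119.527 + 17.083 = 136.610 → 136.61

136.61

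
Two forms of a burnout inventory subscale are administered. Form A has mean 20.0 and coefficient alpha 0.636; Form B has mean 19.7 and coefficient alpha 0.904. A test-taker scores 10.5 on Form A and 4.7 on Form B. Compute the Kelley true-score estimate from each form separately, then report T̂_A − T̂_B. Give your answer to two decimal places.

T̂_A = 0.636(10.5) + 0.364(20.0) = 13.9580
T̂_B = 0.904(4.7) + 0.096(19.7) = 6.1400
T̂_A − T̂_B = 7.8180

7.82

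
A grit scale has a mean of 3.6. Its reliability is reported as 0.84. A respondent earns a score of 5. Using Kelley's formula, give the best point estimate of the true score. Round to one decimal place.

T̂ = ρX + (1 − ρ)μ
  = 0.84 × 5 + 0.16 × 3.6
  = 4.20 + 0.576
  = 4.78
  ≈ 4.8

4.8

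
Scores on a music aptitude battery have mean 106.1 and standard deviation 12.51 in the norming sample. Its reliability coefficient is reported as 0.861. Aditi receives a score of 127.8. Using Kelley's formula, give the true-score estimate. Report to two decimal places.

124.78

Regress the observed score toward the mean by the unreliability: T̂ = 0.861·127.8 + 0.139·106.1 = 110.0358 + 14.7479 = 124.784.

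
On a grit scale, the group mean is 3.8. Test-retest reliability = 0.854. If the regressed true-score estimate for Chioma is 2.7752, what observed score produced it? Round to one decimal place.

T̂ = ρX + (1 − ρ)μ  ⇒  X = (T̂ − (1 − ρ)μ) / ρ
X = (2.7752 − 0.146 × 3.8) / 0.854 = (2.7752 − 0.5548) / 0.854 = 2.2204 / 0.854 = 2.600

2.6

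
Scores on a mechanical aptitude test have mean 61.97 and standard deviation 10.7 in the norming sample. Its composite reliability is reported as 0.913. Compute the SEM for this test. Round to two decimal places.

SEM = SD · √(1 − ρ) = 10.7 × √0.087 = 10.7 × 0.2950 = 3.156

3.16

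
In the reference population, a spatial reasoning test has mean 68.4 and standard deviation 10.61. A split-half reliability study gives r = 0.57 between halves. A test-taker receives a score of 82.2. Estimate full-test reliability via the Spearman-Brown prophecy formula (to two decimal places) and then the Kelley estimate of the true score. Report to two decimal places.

Spearman-Brown: ρ = 2r/(1 + r) = 2(0.57)/(1 + 0.57) = 1.140/1.57 = 0.7261 → 0.73
T̂ = ρX + (1 − ρ)μ
  = 0.73 × 82.2 + 0.27 × 68.4
  = 60.006 + 18.468
  = 78.474
  ≈ 78.47

78.47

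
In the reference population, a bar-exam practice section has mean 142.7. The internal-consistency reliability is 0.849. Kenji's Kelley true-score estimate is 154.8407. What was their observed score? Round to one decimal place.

T̂ = ρX + (1 − ρ)μ  ⇒  X = (T̂ − (1 − ρ)μ) / ρ
X = (154.8407 − 0.151 × 142.7) / 0.849 = (154.8407 − 21.5477) / 0.849 = 133.2930 / 0.849 = 157.000

157.0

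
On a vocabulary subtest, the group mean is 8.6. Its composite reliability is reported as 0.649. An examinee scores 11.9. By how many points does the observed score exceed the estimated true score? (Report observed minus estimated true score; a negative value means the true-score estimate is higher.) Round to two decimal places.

T̂ = ρX + (1 − ρ)μ
  = 0.649 × 11.9 + 0.351 × 8.6
  = 7.7231 + 3.0186
  = 10.7417
  ≈ 10.742
X − T̂ = 11.9 − 10.742 = 1.158 → 1.16

1.16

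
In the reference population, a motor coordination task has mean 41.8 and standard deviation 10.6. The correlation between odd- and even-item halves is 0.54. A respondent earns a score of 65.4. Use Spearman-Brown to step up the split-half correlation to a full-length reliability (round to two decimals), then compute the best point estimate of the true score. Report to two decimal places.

Spearman-Brown: ρ = 2r/(1 + r) = 2(0.54)/(1 + 0.54) = 1.080/1.54 = 0.7013 → 0.70
T̂ = 0.70(65.4) + 0.30(41.8) = 45.780 + 12.540 = 58.320 → 58.32

58.32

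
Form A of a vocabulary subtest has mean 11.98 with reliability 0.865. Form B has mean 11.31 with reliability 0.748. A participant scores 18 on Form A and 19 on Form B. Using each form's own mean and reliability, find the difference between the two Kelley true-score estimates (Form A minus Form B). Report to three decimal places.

0.125

T̂_A = 0.865(18) + 0.135(11.98) = 17.18730
T̂_B = 0.748(19) + 0.252(11.31) = 17.06212
T̂_A − T̂_B = 0.12518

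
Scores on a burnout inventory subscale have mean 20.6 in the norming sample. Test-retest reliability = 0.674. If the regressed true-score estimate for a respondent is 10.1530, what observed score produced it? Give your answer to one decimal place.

5.1

T̂ = ρX + (1 − ρ)μ  ⇒  X = (T̂ − (1 − ρ)μ) / ρ
X = (10.1530 − 0.326 × 20.6) / 0.674 = (10.1530 − 6.7156) / 0.674 = 3.4374 / 0.674 = 5.100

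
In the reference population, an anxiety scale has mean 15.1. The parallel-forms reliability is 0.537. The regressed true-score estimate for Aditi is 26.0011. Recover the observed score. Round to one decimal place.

35.4

T̂ = ρX + (1 − ρ)μ  ⇒  X = (T̂ − (1 − ρ)μ) / ρ
X = (26.0011 − 0.463 × 15.1) / 0.537 = (26.0011 − 6.9913) / 0.537 = 19.0098 / 0.537 = 35.400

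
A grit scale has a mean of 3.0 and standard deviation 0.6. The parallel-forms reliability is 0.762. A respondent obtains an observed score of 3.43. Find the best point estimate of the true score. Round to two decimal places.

T̂ = 0.762(3.43) + 0.238(3.0) = 2.61366 + 0.7140 = 3.328 → 3.33

3.33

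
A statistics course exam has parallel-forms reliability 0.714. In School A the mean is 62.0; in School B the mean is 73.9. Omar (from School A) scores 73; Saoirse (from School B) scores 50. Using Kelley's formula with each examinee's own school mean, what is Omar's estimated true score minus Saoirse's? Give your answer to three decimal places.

13.019

T̂_Omar = 0.714(73) + 0.286(62.0) = 69.85400
T̂_Saoirse = 0.714(50) + 0.286(73.9) = 56.83540
Difference = 69.85400 − 56.83540 = 13.01860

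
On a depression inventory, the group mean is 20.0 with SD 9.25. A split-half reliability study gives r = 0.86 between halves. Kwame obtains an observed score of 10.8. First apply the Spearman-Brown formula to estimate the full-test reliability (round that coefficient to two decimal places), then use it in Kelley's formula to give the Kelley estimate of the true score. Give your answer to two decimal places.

11.54

Spearman-Brown: ρ = 2r/(1 + r) = 2(0.86)/(1 + 0.86) = 1.720/1.86 = 0.9247 → 0.92
Weight the observed score by reliability and the mean by (1 − reliability): T̂ = 0.92·10.8 + 0.08·20.0 = 9.936 + 1.600 = 11.536.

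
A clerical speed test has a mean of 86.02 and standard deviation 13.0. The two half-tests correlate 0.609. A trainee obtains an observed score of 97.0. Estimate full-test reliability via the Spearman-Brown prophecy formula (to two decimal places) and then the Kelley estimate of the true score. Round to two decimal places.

Spearman-Brown: ρ = 2r/(1 + r) = 2(0.609)/(1 + 0.609) = 1.2180/1.609 = 0.7570 → 0.76
T̂ = ρX + (1 − ρ)μ
  = 0.76 × 97.0 + 0.24 × 86.02
  = 73.720 + 20.6448
  = 94.365
  ≈ 94.36

94.36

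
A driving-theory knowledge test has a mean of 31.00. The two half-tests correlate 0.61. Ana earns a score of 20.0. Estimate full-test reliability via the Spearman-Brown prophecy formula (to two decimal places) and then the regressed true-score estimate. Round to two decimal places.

Spearman-Brown: ρ = 2r/(1 + r) = 2(0.61)/(1 + 0.61) = 1.220/1.61 = 0.7578 → 0.76
T̂ = 0.76(20.0) + 0.24(31.00) = 15.200 + 7.4400 = 22.640 → 22.64

22.64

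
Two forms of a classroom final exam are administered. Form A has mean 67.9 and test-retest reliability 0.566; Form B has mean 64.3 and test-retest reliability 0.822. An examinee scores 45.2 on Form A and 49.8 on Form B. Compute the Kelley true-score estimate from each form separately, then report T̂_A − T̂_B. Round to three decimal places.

2.671

T̂_A = 0.566(45.2) + 0.434(67.9) = 55.05180
T̂_B = 0.822(49.8) + 0.178(64.3) = 52.38100
T̂_A − T̂_B = 2.67080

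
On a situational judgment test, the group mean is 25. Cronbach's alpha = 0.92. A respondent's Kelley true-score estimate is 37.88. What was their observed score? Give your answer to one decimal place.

39.0

T̂ = ρX + (1 − ρ)μ  ⇒  X = (T̂ − (1 − ρ)μ) / ρ
X = (37.88 − 0.08 × 25) / 0.92 = (37.88 − 2.00) / 0.92 = 35.88 / 0.92 = 39.000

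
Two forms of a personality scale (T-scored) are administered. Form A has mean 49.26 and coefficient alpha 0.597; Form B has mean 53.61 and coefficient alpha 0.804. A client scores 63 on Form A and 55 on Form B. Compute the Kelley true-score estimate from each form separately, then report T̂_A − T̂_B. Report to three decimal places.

2.735

T̂_A = 0.597(63) + 0.403(49.26) = 57.46278
T̂_B = 0.804(55) + 0.196(53.61) = 54.72756
T̂_A − T̂_B = 2.73522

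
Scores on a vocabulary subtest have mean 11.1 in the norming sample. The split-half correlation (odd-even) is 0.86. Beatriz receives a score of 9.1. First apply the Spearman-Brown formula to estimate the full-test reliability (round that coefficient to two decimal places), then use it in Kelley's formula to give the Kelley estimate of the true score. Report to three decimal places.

Spearman-Brown: ρ = 2r/(1 + r) = 2(0.86)/(1 + 0.86) = 1.720/1.86 = 0.9247 → 0.92
Regress the observed score toward the mean by the unreliability: T̂ = 0.92·9.1 + 0.08·11.1 = 8.372 + 0.888 = 9.2600.

9.260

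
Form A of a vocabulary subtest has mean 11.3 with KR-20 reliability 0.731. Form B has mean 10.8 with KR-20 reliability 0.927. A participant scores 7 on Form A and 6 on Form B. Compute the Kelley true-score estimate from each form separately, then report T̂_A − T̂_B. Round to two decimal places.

T̂_A = 0.731(7) + 0.269(11.3) = 8.1567
T̂_B = 0.927(6) + 0.073(10.8) = 6.3504
T̂_A − T̂_B = 1.8063

1.81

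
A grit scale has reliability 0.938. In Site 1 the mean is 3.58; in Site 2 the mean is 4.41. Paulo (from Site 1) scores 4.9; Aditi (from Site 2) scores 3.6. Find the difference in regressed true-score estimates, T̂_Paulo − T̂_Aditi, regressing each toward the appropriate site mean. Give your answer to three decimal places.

1.168

T̂_Paulo = 0.938(4.9) + 0.062(3.58) = 4.81816
T̂_Aditi = 0.938(3.6) + 0.062(4.41) = 3.65022
Difference = 4.81816 − 3.65022 = 1.16794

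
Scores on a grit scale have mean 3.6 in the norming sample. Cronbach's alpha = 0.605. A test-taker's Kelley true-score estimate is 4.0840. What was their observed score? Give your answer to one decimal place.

4.4

T̂ = ρX + (1 − ρ)μ  ⇒  X = (T̂ − (1 − ρ)μ) / ρ
X = (4.0840 − 0.395 × 3.6) / 0.605 = (4.0840 − 1.4220) / 0.605 = 2.6620 / 0.605 = 4.400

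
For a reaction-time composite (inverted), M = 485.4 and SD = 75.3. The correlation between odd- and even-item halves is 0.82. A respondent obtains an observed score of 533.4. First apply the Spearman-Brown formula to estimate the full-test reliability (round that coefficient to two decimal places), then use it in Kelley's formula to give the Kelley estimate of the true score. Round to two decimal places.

Spearman-Brown: ρ = 2r/(1 + r) = 2(0.82)/(1 + 0.82) = 1.640/1.82 = 0.9011 → 0.90
T̂ = ρX + (1 − ρ)μ
  = 0.90 × 533.4 + 0.10 × 485.4
  = 480.060 + 48.540
  = 528.600
  ≈ 528.60

528.60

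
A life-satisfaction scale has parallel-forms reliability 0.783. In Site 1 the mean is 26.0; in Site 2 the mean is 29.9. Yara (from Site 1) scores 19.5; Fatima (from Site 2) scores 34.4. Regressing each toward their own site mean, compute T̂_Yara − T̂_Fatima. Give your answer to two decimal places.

T̂_Yara = 0.783(19.5) + 0.217(26.0) = 20.9105
T̂_Fatima = 0.783(34.4) + 0.217(29.9) = 33.4235
Difference = 20.9105 − 33.4235 = -12.5130

-12.51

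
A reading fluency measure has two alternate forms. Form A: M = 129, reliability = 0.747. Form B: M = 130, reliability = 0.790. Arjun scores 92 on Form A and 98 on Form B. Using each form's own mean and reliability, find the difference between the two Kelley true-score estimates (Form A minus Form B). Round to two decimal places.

T̂_A = 0.747(92) + 0.253(129) = 101.3610
T̂_B = 0.790(98) + 0.210(130) = 104.7200
T̂_A − T̂_B = -3.3590

-3.36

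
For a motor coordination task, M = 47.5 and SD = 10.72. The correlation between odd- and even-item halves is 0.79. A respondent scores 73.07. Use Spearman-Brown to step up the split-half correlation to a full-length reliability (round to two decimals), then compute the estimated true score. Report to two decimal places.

Spearman-Brown: ρ = 2r/(1 + r) = 2(0.79)/(1 + 0.79) = 1.580/1.79 = 0.8827 → 0.88
T̂ = 0.88(73.07) + 0.12(47.5) = 64.3016 + 5.700 = 70.002 → 70.00

70.00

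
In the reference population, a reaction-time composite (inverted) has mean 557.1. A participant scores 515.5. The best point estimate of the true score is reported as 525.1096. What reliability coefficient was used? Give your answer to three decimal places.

T̂ = ρX + (1 − ρ)μ  ⇒  T̂ − μ = ρ(X − μ)
ρ = (T̂ − μ)/(X − μ) = (525.1096 − 557.1) / (515.5 − 557.1) = -31.9904 / -41.6 = 0.76900

0.769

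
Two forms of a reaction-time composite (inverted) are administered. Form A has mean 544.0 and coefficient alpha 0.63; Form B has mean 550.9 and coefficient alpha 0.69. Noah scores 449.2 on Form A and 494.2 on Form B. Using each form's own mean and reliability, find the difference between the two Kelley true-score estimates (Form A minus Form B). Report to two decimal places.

T̂_A = 0.63(449.2) + 0.37(544.0) = 484.2760
T̂_B = 0.69(494.2) + 0.31(550.9) = 511.7770
T̂_A − T̂_B = -27.5010

-27.50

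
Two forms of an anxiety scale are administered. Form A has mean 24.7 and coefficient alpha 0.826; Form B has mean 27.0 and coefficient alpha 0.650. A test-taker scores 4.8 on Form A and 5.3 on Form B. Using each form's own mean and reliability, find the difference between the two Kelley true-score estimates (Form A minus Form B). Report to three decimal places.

-4.632

T̂_A = 0.826(4.8) + 0.174(24.7) = 8.26260
T̂_B = 0.650(5.3) + 0.350(27.0) = 12.89500
T̂_A − T̂_B = -4.63240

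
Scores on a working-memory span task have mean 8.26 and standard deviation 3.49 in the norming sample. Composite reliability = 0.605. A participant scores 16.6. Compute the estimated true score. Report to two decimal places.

13.31

T̂ = 0.605(16.6) + 0.395(8.26) = 10.0430 + 3.26270 = 13.306 → 13.31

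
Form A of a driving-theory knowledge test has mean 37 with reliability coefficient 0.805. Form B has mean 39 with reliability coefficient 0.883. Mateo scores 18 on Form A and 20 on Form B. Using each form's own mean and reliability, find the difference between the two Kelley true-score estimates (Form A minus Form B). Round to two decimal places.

-0.52

T̂_A = 0.805(18) + 0.195(37) = 21.7050
T̂_B = 0.883(20) + 0.117(39) = 22.2230
T̂_A − T̂_B = -0.5180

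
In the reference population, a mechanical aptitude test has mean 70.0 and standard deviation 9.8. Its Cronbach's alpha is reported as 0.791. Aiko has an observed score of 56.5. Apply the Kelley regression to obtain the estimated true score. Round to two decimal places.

T̂ = 0.791(56.5) + 0.209(70.0) = 44.6915 + 14.6300 = 59.322 → 59.32

59.32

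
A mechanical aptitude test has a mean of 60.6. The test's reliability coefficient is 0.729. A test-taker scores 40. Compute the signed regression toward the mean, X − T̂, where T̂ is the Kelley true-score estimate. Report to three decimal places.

-5.583

Kelley's formula gives T̂ = 0.729·40 + 0.271·60.6 = 29.160 + 16.4226 = 45.58260.
X − T̂ = 40 − 45.5826 = -5.5826 → -5.583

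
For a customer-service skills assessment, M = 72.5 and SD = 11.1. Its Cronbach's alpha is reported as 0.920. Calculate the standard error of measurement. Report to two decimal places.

SEM = SD · √(1 − ρ) = 11.1 × √0.080 = 11.1 × 0.2828 = 3.140

3.14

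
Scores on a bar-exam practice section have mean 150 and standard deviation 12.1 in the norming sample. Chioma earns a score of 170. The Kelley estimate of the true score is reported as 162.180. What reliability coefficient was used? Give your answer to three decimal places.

0.609

T̂ = ρX + (1 − ρ)μ  ⇒  T̂ − μ = ρ(X − μ)
ρ = (T̂ − μ)/(X − μ) = (162.180 − 150) / (170 − 150) = 12.180 / 20.0 = 0.60900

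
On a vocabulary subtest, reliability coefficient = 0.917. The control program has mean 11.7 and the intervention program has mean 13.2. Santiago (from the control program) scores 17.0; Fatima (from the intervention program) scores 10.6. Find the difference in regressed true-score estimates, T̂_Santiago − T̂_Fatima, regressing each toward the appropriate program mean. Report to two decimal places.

T̂_Santiago = 0.917(17.0) + 0.083(11.7) = 16.5601
T̂_Fatima = 0.917(10.6) + 0.083(13.2) = 10.8158
Difference = 16.5601 − 10.8158 = 5.7443

5.74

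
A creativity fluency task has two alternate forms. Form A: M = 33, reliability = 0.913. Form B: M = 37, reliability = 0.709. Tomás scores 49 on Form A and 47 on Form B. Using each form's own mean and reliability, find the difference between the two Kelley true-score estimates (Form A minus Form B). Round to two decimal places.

3.52

T̂_A = 0.913(49) + 0.087(33) = 47.6080
T̂_B = 0.709(47) + 0.291(37) = 44.0900
T̂_A − T̂_B = 3.5180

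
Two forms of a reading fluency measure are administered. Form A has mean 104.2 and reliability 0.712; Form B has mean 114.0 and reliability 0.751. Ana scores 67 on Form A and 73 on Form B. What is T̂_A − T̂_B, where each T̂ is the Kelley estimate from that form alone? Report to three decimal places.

-5.495

T̂_A = 0.712(67) + 0.288(104.2) = 77.71360
T̂_B = 0.751(73) + 0.249(114.0) = 83.20900
T̂_A − T̂_B = -5.49540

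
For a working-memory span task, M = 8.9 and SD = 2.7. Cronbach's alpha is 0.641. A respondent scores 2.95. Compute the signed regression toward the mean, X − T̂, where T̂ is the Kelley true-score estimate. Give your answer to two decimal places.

-2.14

T̂ = ρX + (1 − ρ)μ
  = 0.641 × 2.95 + 0.359 × 8.9
  = 1.89095 + 3.1951
  = 5.0861
  ≈ 5.086
X − T̂ = 2.95 − 5.086 = -2.136 → -2.14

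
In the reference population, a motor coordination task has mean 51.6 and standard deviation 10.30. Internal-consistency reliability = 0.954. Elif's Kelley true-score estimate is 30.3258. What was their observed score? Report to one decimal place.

T̂ = ρX + (1 − ρ)μ  ⇒  X = (T̂ − (1 − ρ)μ) / ρ
X = (30.3258 − 0.046 × 51.6) / 0.954 = (30.3258 − 2.3736) / 0.954 = 27.9522 / 0.954 = 29.300

29.3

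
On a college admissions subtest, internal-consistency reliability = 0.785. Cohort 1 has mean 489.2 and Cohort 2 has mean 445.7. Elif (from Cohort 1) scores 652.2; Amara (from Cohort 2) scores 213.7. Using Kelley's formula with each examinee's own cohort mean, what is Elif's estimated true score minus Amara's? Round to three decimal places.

T̂_Elif = 0.785(652.2) + 0.215(489.2) = 617.15500
T̂_Amara = 0.785(213.7) + 0.215(445.7) = 263.58000
Difference = 617.15500 − 263.58000 = 353.57500

353.575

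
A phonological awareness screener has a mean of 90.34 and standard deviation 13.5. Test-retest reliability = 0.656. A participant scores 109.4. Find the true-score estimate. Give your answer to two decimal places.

Regress the observed score toward the mean by the unreliability: T̂ = 0.656·109.4 + 0.344·90.34 = 71.7664 + 31.07696 = 102.843.

102.84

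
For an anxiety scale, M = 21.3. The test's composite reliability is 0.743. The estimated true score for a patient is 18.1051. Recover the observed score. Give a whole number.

T̂ = ρX + (1 − ρ)μ  ⇒  X = (T̂ − (1 − ρ)μ) / ρ
X = (18.1051 − 0.257 × 21.3) / 0.743 = (18.1051 − 5.4741) / 0.743 = 12.6310 / 0.743 = 17.00

17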